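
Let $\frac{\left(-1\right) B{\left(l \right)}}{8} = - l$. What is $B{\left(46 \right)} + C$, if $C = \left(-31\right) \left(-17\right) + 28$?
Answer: $923$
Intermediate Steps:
$C = 555$ ($C = 527 + 28 = 555$)
$B{\left(l \right)} = 8 l$ ($B{\left(l \right)} = - 8 \left(- l\right) = 8 l$)
$B{\left(46 \right)} + C = 8 \cdot 46 + 555 = 368 + 555 = 923$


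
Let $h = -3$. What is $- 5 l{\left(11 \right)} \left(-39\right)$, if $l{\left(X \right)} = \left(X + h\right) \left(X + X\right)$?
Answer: $34320$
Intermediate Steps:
$l{\left(X \right)} = 2 X \left(-3 + X\right)$ ($l{\left(X \right)} = \left(X - 3\right) \left(X + X\right) = \left(-3 + X\right) 2 X = 2 X \left(-3 + X\right)$)
$- 5 l{\left(11 \right)} \left(-39\right) = - 5 \cdot 2 \cdot 11 \left(-3 + 11\right) \left(-39\right) = - 5 \cdot 2 \cdot 11 \cdot 8 \left(-39\right) = \left(-5\right) 176 \left(-39\right) = \left(-880\right) \left(-39\right) = 34320$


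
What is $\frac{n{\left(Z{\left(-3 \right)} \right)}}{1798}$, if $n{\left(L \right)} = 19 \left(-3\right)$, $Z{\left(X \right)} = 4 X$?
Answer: $- \frac{57}{1798} \approx -0.031702$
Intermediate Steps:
$n{\left(L \right)} = -57$
$\frac{n{\left(Z{\left(-3 \right)} \right)}}{1798} = - \frac{57}{1798}$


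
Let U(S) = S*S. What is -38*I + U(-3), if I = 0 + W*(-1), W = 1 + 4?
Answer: 199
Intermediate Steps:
W = 5
U(S) = S²
I = -5 (I = 0 + 5*(-1) = 0 - 5 = -5)
-38*I + U(-3) = -38*(-5) + (-3)² = 190 + 9 = 199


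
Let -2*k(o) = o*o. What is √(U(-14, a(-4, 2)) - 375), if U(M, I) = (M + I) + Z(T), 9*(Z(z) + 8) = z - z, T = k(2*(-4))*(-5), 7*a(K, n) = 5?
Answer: I*√19418/7 ≈ 19.907*I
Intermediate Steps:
k(o) = -o²/2 (k(o) = -o*o/2 = -o²/2)
a(K, n) = 5/7 (a(K, n) = (⅐)*5 = 5/7)
T = 160 (T = -(2*(-4))²/2*(-5) = -½*(-8)²*(-5) = -½*64*(-5) = -32*(-5) = 160)
Z(z) = -8 (Z(z) = -8 + (z - z)/9 = -8 + (⅑)*0 = -8 + 0 = -8)
U(M, I) = -8 + I + M (U(M, I) = (M + I) - 8 = (I + M) - 8 = -8 + I + M)
√(U(-14, a(-4, 2)) - 375) = √((-8 + 5/7 - 14) - 375) = √(-149/7 - 375) = √(-2774/7) = I*√19418/7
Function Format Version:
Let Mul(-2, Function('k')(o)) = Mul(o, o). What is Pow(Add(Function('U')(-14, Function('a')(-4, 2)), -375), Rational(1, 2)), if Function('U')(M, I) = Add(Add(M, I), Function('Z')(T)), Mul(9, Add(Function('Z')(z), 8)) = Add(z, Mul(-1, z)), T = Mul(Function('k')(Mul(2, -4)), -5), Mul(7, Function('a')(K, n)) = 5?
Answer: Mul(Rational(1, 7), I, Pow(19418, Rational(1, 2))) ≈ Mul(19.907, I)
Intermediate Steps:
Function('k')(o) = Mul(Rational(-1, 2), Pow(o, 2)) (Function('k')(o) = Mul(Rational(-1, 2), Mul(o, o)) = Mul(Rational(-1, 2), Pow(o, 2)))
Function('a')(K, n) = Rational(5, 7) (Function('a')(K, n) = Mul(Rational(1, 7), 5) = Rational(5, 7))
T = 160 (T = Mul(Mul(Rational(-1, 2), Pow(Mul(2, -4), 2)), -5) = Mul(Mul(Rational(-1, 2), Pow(-8, 2)), -5) = Mul(Mul(Rational(-1, 2), 64), -5) = Mul(-32, -5) = 160)
Function('Z')(z) = -8 (Function('Z')(z) = Add(-8, Mul(Rational(1, 9), Add(z, Mul(-1, z)))) = Add(-8, Mul(Rational(1, 9), 0)) = Add(-8, 0) = -8)
Function('U')(M, I) = Add(-8, I, M) (Function('U')(M, I) = Add(Add(M, I), -8) = Add(Add(I, M), -8) = Add(-8, I, M))
Pow(Add(Function('U')(-14, Function('a')(-4, 2)), -375), Rational(1, 2)) = Pow(Add(Add(-8, Rational(5, 7), -14), -375), Rational(1, 2)) = Pow(Add(Rational(-149, 7), -375), Rational(1, 2)) = Pow(Rational(-2774, 7), Rational(1, 2)) = Mul(Rational(1, 7), I, Pow(19418, Rational(1, 2)))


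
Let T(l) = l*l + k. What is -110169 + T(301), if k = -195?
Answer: -19763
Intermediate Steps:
T(l) = -195 + l² (T(l) = l*l - 195 = l² - 195 = -195 + l²)
-110169 + T(301) = -110169 + (-195 + 301²) = -110169 + (-195 + 90601) = -110169 + 90406 = -19763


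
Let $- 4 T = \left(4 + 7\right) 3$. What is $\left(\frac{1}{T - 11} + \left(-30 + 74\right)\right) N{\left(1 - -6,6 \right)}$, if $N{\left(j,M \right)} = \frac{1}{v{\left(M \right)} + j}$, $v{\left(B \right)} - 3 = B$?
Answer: $\frac{423}{154} \approx 2.7468$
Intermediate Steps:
$v{\left(B \right)} = 3 + B$
$T = - \frac{33}{4}$ ($T = - \frac{\left(4 + 7\right) 3}{4} = - \frac{11 \cdot 3}{4} = \left(- \frac{1}{4}\right) 33 = - \frac{33}{4} \approx -8.25$)
$N{\left(j,M \right)} = \frac{1}{3 + M + j}$ ($N{\left(j,M \right)} = \frac{1}{\left(3 + M\right) + j} = \frac{1}{3 + M + j}$)
$\left(\frac{1}{T - 11} + \left(-30 + 74\right)\right) N{\left(1 - -6,6 \right)} = \frac{\frac{1}{- \frac{33}{4} - 11} + \left(-30 + 74\right)}{3 + 6 + \left(1 - -6\right)} = \frac{\frac{1}{- \frac{77}{4}} + 44}{3 + 6 + \left(1 + 6\right)} = \frac{- \frac{4}{77} + 44}{3 + 6 + 7} = \frac{3384}{77 \cdot 16} = \frac{3384}{77} \cdot \frac{1}{16} = \frac{423}{154}$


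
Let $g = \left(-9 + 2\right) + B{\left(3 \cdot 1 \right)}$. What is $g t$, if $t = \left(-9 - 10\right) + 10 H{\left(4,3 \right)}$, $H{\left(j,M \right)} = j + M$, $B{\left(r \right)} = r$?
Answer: $-204$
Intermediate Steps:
$H{\left(j,M \right)} = M + j$
$g = -4$ ($g = \left(-9 + 2\right) + 3 \cdot 1 = -7 + 3 = -4$)
$t = 51$ ($t = \left(-9 - 10\right) + 10 \left(3 + 4\right) = -19 + 10 \cdot 7 = -19 + 70 = 51$)
$g t = \left(-4\right) 51 = -204$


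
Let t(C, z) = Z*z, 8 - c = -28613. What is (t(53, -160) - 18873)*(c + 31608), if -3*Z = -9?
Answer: -1165611837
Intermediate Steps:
c = 28621 (c = 8 - 1*(-28613) = 8 + 28613 = 28621)
Z = 3 (Z = -⅓*(-9) = 3)
t(C, z) = 3*z
(t(53, -160) - 18873)*(c + 31608) = (3*(-160) - 18873)*(28621 + 31608) = (-480 - 18873)*60229 = -19353*60229 = -1165611837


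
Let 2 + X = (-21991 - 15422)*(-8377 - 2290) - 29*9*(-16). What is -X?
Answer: -399088645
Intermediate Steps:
X = 399088645 (X = -2 + ((-21991 - 15422)*(-8377 - 2290) - 29*9*(-16)) = -2 + (-37413*(-10667) - 261*(-16)) = -2 + (399084471 - 1*(-4176)) = -2 + (399084471 + 4176) = -2 + 399088647 = 399088645)
-X = -1*399088645 = -399088645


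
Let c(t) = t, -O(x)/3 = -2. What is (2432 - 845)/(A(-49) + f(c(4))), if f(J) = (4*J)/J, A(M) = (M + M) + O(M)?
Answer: -1587/88 ≈ -18.034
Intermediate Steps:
O(x) = 6 (O(x) = -3*(-2) = 6)
A(M) = 6 + 2*M (A(M) = (M + M) + 6 = 2*M + 6 = 6 + 2*M)
f(J) = 4
(2432 - 845)/(A(-49) + f(c(4))) = (2432 - 845)/((6 + 2*(-49)) + 4) = 1587/((6 - 98) + 4) = 1587/(-92 + 4) = 1587/(-88) = 1587*(-1/88) = -1587/88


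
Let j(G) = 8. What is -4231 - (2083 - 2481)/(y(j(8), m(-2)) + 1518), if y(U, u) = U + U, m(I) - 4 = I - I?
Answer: -3244978/767 ≈ -4230.7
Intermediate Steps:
m(I) = 4 (m(I) = 4 + (I - I) = 4 + 0 = 4)
y(U, u) = 2*U
-4231 - (2083 - 2481)/(y(j(8), m(-2)) + 1518) = -4231 - (2083 - 2481)/(2*8 + 1518) = -4231 - (-398)/(16 + 1518) = -4231 - (-398)/1534 = -4231 - 1*(-199/767) = -4231 + 199/767 = -3244978/767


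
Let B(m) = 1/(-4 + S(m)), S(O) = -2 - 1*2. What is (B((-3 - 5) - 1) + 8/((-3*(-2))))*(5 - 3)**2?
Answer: 29/6 ≈ 4.8333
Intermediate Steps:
S(O) = -4 (S(O) = -2 - 2 = -4)
B(m) = -1/8 (B(m) = 1/(-4 - 4) = 1/(-8) = -1/8)
(B((-3 - 5) - 1) + 8/((-3*(-2))))*(5 - 3)**2 = (-1/8 + 8/((-3*(-2))))*(5 - 3)**2 = (-1/8 + 8/6)*2**2 = (-1/8 + 8*(1/6))*4 = (-1/8 + 4/3)*4 = (29/24)*4 = 29/6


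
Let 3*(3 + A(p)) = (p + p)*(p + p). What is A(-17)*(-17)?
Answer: -19499/3 ≈ -6499.7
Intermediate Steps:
A(p) = -3 + 4*p²/3 (A(p) = -3 + ((p + p)*(p + p))/3 = -3 + ((2*p)*(2*p))/3 = -3 + (4*p²)/3 = -3 + 4*p²/3)
A(-17)*(-17) = (-3 + (4/3)*(-17)²)*(-17) = (-3 + (4/3)*289)*(-17) = (-3 + 1156/3)*(-17) = (1147/3)*(-17) = -19499/3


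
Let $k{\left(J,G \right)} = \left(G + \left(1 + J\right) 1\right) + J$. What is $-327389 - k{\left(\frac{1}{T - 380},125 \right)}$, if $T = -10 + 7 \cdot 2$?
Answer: $- \frac{61572819}{188} \approx -3.2752 \cdot 10^{5}$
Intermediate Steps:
$T = 4$ ($T = -10 + 14 = 4$)
$k{\left(J,G \right)} = 1 + G + 2 J$ ($k{\left(J,G \right)} = \left(G + \left(1 + J\right)\right) + J = \left(1 + G + J\right) + J = 1 + G + 2 J$)
$-327389 - k{\left(\frac{1}{T - 380},125 \right)} = -327389 - \left(1 + 125 + \frac{2}{4 - 380}\right) = -327389 - \left(1 + 125 + \frac{2}{-376}\right) = -327389 - \left(1 + 125 + 2 \left(- \frac{1}{376}\right)\right) = -327389 - \left(1 + 125 - \frac{1}{188}\right) = -327389 - \frac{23687}{188} = - \frac{61572819}{188}$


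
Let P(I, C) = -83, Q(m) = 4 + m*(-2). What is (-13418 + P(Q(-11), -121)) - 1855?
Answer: -15356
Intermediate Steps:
Q(m) = 4 - 2*m
(-13418 + P(Q(-11), -121)) - 1855 = (-13418 - 83) - 1855 = -13501 - 1855 = -15356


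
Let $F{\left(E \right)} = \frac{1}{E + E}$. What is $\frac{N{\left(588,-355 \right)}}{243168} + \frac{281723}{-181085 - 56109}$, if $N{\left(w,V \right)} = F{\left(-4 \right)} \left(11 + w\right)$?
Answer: $- \frac{274095113459}{230711962368} \approx -1.188$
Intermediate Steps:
$F{\left(E \right)} = \frac{1}{2 E}$
$N{\left(w,V \right)} = - \frac{11}{8} - \frac{w}{8}$ ($N{\left(w,V \right)} = \frac{1}{2 \left(-4\right)} \left(11 + w\right) = \frac{1}{2} \left(- \frac{1}{4}\right) \left(11 + w\right) = - \frac{11 + w}{8} = - \frac{11}{8} - \frac{w}{8}$)
$\frac{N{\left(588,-355 \right)}}{243168} + \frac{281723}{-181085 - 56109} = \frac{- \frac{11}{8} - \frac{147}{2}}{243168} + \frac{281723}{-181085 - 56109} = \left(- \frac{11}{8} - \frac{147}{2}\right) \frac{1}{243168} + \frac{281723}{-181085 - 56109} = \left(- \frac{599}{8}\right) \frac{1}{243168} + \frac{281723}{-237194} = - \frac{599}{1945344} + 281723 \left(- \frac{1}{237194}\right) = - \frac{599}{1945344} - \frac{281723}{237194} = - \frac{274095113459}{230711962368}$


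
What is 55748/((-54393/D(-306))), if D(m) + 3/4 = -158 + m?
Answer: 25908883/54393 ≈ 476.33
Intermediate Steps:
D(m) = -635/4 + m (D(m) = -3/4 + (-158 + m) = -635/4 + m)
55748/((-54393/D(-306))) = 55748/((-54393/(-635/4 - 306))) = 55748/((-54393/(-1859/4))) = 55748/((-54393*(-4/1859))) = 55748/(217572/1859) = 55748*(1859/217572) = 25908883/54393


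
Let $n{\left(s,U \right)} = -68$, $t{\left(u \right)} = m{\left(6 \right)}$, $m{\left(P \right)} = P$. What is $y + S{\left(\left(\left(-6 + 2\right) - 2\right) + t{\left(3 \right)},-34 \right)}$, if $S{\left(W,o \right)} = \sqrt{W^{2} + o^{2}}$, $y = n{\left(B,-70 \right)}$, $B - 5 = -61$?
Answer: $-34$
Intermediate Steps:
$B = -56$ ($B = 5 - 61 = -56$)
$t{\left(u \right)} = 6$
$y = -68$
$y + S{\left(\left(\left(-6 + 2\right) - 2\right) + t{\left(3 \right)},-34 \right)} = -68 + \sqrt{\left(\left(\left(-6 + 2\right) - 2\right) + 6\right)^{2} + \left(-34\right)^{2}} = -68 + \sqrt{\left(\left(-4 - 2\right) + 6\right)^{2} + 1156} = -68 + \sqrt{\left(-6 + 6\right)^{2} + 1156} = -68 + \sqrt{0^{2} + 1156} = -68 + \sqrt{0 + 1156} = -68 + \sqrt{1156} = -68 + 34 = -34$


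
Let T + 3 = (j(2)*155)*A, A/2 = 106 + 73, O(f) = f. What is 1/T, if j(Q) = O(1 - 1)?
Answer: -1/3 ≈ -0.33333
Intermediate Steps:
j(Q) = 0 (j(Q) = 1 - 1 = 0)
A = 358 (A = 2*(106 + 73) = 2*179 = 358)
T = -3 (T = -3 + (0*155)*358 = -3 + 0*358 = -3 + 0 = -3)
1/T = 1/(-3) = -1/3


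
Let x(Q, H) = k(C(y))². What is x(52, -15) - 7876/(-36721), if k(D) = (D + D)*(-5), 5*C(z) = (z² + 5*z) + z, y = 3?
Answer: 107086312/36721 ≈ 2916.2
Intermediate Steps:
C(z) = z²/5 + 6*z/5 (C(z) = ((z² + 5*z) + z)/5 = (z² + 6*z)/5 = z²/5 + 6*z/5)
k(D) = -10*D (k(D) = (2*D)*(-5) = -10*D)
x(Q, H) = 2916 (x(Q, H) = (-2*3*(6 + 3))² = (-2*3*9)² = (-10*27/5)² = (-54)² = 2916)
x(52, -15) - 7876/(-36721) = 2916 - 7876/(-36721) = 2916 - 7876*(-1)/36721 = 2916 - 1*(-7876/36721) = 2916 + 7876/36721 = 107086312/36721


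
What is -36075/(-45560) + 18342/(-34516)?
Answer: 20475159/78627448 ≈ 0.26041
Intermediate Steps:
-36075/(-45560) + 18342/(-34516) = -36075*(-1/45560) + 18342*(-1/34516) = 7215/9112 - 9171/17258 = 20475159/78627448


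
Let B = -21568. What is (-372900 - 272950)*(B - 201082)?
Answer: 143798502500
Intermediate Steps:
(-372900 - 272950)*(B - 201082) = (-372900 - 272950)*(-21568 - 201082) = -645850*(-222650) = 143798502500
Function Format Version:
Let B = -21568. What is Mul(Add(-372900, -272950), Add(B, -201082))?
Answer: 143798502500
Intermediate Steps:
Mul(Add(-372900, -272950), Add(B, -201082)) = Mul(Add(-372900, -272950), Add(-21568, -201082)) = Mul(-645850, -222650) = 143798502500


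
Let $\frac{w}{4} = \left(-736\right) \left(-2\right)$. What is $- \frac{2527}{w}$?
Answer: $- \frac{2527}{5888} \approx -0.42918$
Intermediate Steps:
$w = 5888$ ($w = 4 \left(\left(-736\right) \left(-2\right)\right) = 4 \cdot 1472 = 5888$)
$- \frac{2527}{w} = - \frac{2527}{5888}$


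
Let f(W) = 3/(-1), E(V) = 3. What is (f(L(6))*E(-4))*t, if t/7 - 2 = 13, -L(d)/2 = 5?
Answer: -945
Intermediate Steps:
L(d) = -10 (L(d) = -2*5 = -10)
f(W) = -3 (f(W) = 3*(-1) = -3)
t = 105 (t = 14 + 7*13 = 14 + 91 = 105)
(f(L(6))*E(-4))*t = -3*3*105 = -9*105 = -945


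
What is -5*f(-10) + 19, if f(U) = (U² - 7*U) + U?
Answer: -781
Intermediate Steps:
f(U) = U² - 6*U
-5*f(-10) + 19 = -(-50)*(-6 - 10) + 19 = -(-50)*(-16) + 19 = -5*160 + 19 = -800 + 19 = -781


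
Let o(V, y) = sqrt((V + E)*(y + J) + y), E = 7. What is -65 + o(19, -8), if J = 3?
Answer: -65 + I*sqrt(138) ≈ -65.0 + 11.747*I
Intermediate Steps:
o(V, y) = sqrt(y + (3 + y)*(7 + V)) (o(V, y) = sqrt((V + 7)*(y + 3) + y) = sqrt((7 + V)*(3 + y) + y) = sqrt((3 + y)*(7 + V) + y) = sqrt(y + (3 + y)*(7 + V)))
-65 + o(19, -8) = -65 + sqrt(21 + 3*19 + 8*(-8) + 19*(-8)) = -65 + sqrt(21 + 57 - 64 - 152) = -65 + sqrt(-138) = -65 + I*sqrt(138)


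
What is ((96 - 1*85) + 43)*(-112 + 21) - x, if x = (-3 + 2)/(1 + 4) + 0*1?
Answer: -24569/5 ≈ -4913.8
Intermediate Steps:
x = -⅕ (x = -1/5 + 0 = -1*⅕ + 0 = -⅕ + 0 = -⅕ ≈ -0.20000)
((96 - 1*85) + 43)*(-112 + 21) - x = ((96 - 1*85) + 43)*(-112 + 21) - 1*(-⅕) = ((96 - 85) + 43)*(-91) + ⅕ = (11 + 43)*(-91) + ⅕ = 54*(-91) + ⅕ = -4914 + ⅕ = -24569/5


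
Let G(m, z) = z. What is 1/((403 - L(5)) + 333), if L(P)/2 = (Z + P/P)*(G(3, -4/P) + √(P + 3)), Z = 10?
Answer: 2355/1762628 + 275*√2/3525256 ≈ 0.0014464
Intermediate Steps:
L(P) = -88/P + 22*√(3 + P) (L(P) = 2*((10 + P/P)*(-4/P + √(P + 3))) = 2*((10 + 1)*(-4/P + √(3 + P))) = 2*(11*(√(3 + P) - 4/P)) = 2*(-44/P + 11*√(3 + P)) = -88/P + 22*√(3 + P))
1/((403 - L(5)) + 333) = 1/((403 - (-88/5 + 22*√(3 + 5))) + 333) = 1/((403 - (-88*⅕ + 22*√8)) + 333) = 1/((403 - (-88/5 + 22*(2*√2))) + 333) = 1/((403 - (-88/5 + 44*√2)) + 333) = 1/((403 + (88/5 - 44*√2)) + 333) = 1/((2103/5 - 44*√2) + 333) = 1/(3768/5 - 44*√2)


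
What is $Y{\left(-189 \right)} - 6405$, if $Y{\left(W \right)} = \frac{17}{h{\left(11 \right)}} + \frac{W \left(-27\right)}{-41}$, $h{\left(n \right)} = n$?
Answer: $- \frac{2944091}{451} \approx -6527.9$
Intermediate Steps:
$Y{\left(W \right)} = \frac{17}{11} + \frac{27 W}{41}$ ($Y{\left(W \right)} = \frac{17}{11} + \frac{W \left(-27\right)}{-41} = 17 \cdot \frac{1}{11} + - 27 W \left(- \frac{1}{41}\right) = \frac{17}{11} + \frac{27 W}{41}$)
$Y{\left(-189 \right)} - 6405 = \left(\frac{17}{11} + \frac{27}{41} \left(-189\right)\right) - 6405 = \left(\frac{17}{11} - \frac{5103}{41}\right) - 6405 = - \frac{55436}{451} - 6405 = - \frac{2944091}{451}$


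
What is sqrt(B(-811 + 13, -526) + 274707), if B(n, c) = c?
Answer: sqrt(274181) ≈ 523.62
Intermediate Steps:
sqrt(B(-811 + 13, -526) + 274707) = sqrt(-526 + 274707) = sqrt(274181)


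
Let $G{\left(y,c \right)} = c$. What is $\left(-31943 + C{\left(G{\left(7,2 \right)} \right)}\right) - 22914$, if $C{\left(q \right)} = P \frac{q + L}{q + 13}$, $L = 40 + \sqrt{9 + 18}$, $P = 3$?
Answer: $- \frac{274243}{5} + \frac{3 \sqrt{3}}{5} \approx -54848.0$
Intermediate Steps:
$L = 40 + 3 \sqrt{3}$ ($L = 40 + \sqrt{27} = 40 + 3 \sqrt{3} \approx 45.196$)
$C{\left(q \right)} = \frac{3 \left(40 + q + 3 \sqrt{3}\right)}{13 + q}$ ($C{\left(q \right)} = 3 \frac{q + \left(40 + 3 \sqrt{3}\right)}{q + 13} = 3 \frac{40 + q + 3 \sqrt{3}}{13 + q} = \frac{3 \left(40 + q + 3 \sqrt{3}\right)}{13 + q}$)
$\left(-31943 + C{\left(G{\left(7,2 \right)} \right)}\right) - 22914 = \left(-31943 + \frac{3 \left(40 + 2 + 3 \sqrt{3}\right)}{13 + 2}\right) - 22914 = \left(-31943 + \frac{3 \left(42 + 3 \sqrt{3}\right)}{15}\right) - 22914 = \left(-31943 + 3 \cdot \frac{1}{15} \left(42 + 3 \sqrt{3}\right)\right) - 22914 = \left(-31943 + \left(\frac{42}{5} + \frac{3 \sqrt{3}}{5}\right)\right) - 22914 = \left(- \frac{159673}{5} + \frac{3 \sqrt{3}}{5}\right) - 22914 = - \frac{274243}{5} + \frac{3 \sqrt{3}}{5}$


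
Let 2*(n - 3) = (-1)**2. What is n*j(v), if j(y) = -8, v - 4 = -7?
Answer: -28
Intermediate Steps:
v = -3 (v = 4 - 7 = -3)
n = 7/2 (n = 3 + (1/2)*(-1)**2 = 3 + (1/2)*1 = 3 + 1/2 = 7/2 ≈ 3.5000)
n*j(v) = (7/2)*(-8) = -28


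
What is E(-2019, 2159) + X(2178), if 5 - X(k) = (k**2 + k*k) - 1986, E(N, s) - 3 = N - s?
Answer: -9489552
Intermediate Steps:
E(N, s) = 3 + N - s (E(N, s) = 3 + (N - s) = 3 + N - s)
X(k) = 1991 - 2*k**2 (X(k) = 5 - ((k**2 + k*k) - 1986) = 5 - ((k**2 + k**2) - 1986) = 5 - (2*k**2 - 1986) = 5 - (-1986 + 2*k**2) = 5 + (1986 - 2*k**2) = 1991 - 2*k**2)
E(-2019, 2159) + X(2178) = (3 - 2019 - 1*2159) + (1991 - 2*2178**2) = (3 - 2019 - 2159) + (1991 - 2*4743684) = -4175 + (1991 - 9487368) = -4175 - 9485377 = -9489552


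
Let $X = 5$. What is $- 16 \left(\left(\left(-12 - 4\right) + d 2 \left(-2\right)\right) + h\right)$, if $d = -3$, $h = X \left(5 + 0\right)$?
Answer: $-336$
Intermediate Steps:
$h = 25$ ($h = 5 \left(5 + 0\right) = 5 \cdot 5 = 25$)
$- 16 \left(\left(\left(-12 - 4\right) + d 2 \left(-2\right)\right) + h\right) = - 16 \left(\left(\left(-12 - 4\right) + \left(-3\right) 2 \left(-2\right)\right) + 25\right) = - 16 \left(\left(-16 - -12\right) + 25\right) = - 16 \left(\left(-16 + 12\right) + 25\right) = - 16 \left(-4 + 25\right) = \left(-16\right) 21 = -336$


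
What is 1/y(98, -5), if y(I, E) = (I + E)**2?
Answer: 1/8649 ≈ 0.00011562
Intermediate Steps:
y(I, E) = (E + I)**2
1/y(98, -5) = 1/((-5 + 98)**2) = 1/(93**2) = 1/8649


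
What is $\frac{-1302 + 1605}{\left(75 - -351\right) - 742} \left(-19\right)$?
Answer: $\frac{5757}{316} \approx 18.218$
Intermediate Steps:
$\frac{-1302 + 1605}{\left(75 - -351\right) - 742} \left(-19\right) = \frac{303}{\left(75 + 351\right) - 742} \left(-19\right) = \frac{303}{426 - 742} \left(-19\right) = \frac{303}{-316} \left(-19\right) = 303 \left(- \frac{1}{316}\right) \left(-19\right) = \left(- \frac{303}{316}\right) \left(-19\right) = \frac{5757}{316}$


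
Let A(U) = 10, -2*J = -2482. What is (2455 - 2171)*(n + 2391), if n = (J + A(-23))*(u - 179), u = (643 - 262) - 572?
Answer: -130776036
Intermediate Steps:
u = -191 (u = 381 - 572 = -191)
J = 1241 (J = -½*(-2482) = 1241)
n = -462870 (n = (1241 + 10)*(-191 - 179) = 1251*(-370) = -462870)
(2455 - 2171)*(n + 2391) = (2455 - 2171)*(-462870 + 2391) = 284*(-460479) = -130776036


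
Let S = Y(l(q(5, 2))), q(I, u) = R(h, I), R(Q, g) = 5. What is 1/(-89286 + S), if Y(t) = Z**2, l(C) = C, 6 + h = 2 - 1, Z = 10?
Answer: -1/89186 ≈ -1.1213e-5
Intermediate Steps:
h = -5 (h = -6 + (2 - 1) = -6 + 1 = -5)
q(I, u) = 5
Y(t) = 100 (Y(t) = 10**2 = 100)
S = 100
1/(-89286 + S) = 1/(-89286 + 100) = 1/(-89186) = -1/89186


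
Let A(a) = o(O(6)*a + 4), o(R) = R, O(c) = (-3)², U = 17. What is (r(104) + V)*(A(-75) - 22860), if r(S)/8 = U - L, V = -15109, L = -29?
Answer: 346870471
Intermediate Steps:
O(c) = 9
r(S) = 368 (r(S) = 8*(17 - 1*(-29)) = 8*(17 + 29) = 8*46 = 368)
A(a) = 4 + 9*a (A(a) = 9*a + 4 = 4 + 9*a)
(r(104) + V)*(A(-75) - 22860) = (368 - 15109)*((4 + 9*(-75)) - 22860) = -14741*((4 - 675) - 22860) = -14741*(-671 - 22860) = -14741*(-23531) = 346870471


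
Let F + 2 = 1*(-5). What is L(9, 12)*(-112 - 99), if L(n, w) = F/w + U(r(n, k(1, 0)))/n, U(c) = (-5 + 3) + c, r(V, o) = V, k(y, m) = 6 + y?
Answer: -1477/36 ≈ -41.028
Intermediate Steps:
F = -7 (F = -2 + 1*(-5) = -2 - 5 = -7)
U(c) = -2 + c
L(n, w) = -7/w + (-2 + n)/n
L(9, 12)*(-112 - 99) = (1 - 7/12 - 2/9)*(-112 - 99) = (1 - 7*1/12 - 2*1/9)*(-211) = (1 - 7/12 - 2/9)*(-211) = (7/36)*(-211) = -1477/36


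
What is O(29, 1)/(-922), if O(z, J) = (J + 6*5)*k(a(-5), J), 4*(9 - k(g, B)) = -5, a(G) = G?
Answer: -1271/3688 ≈ -0.34463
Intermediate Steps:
k(g, B) = 41/4 (k(g, B) = 9 - ¼*(-5) = 9 + 5/4 = 41/4)
O(z, J) = 615/2 + 41*J/4 (O(z, J) = (J + 6*5)*(41/4) = (J + 30)*(41/4) = (30 + J)*(41/4) = 615/2 + 41*J/4)
O(29, 1)/(-922) = (615/2 + (41/4)*1)/(-922) = (615/2 + 41/4)*(-1/922) = (1271/4)*(-1/922) = -1271/3688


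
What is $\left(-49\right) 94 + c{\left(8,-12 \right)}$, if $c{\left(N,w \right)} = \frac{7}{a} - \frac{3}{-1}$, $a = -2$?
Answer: $- \frac{9213}{2} \approx -4606.5$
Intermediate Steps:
$c{\left(N,w \right)} = - \frac{1}{2}$ ($c{\left(N,w \right)} = \frac{7}{-2} - \frac{3}{-1} = 7 \left(- \frac{1}{2}\right) - -3 = - \frac{7}{2} + 3 = - \frac{1}{2}$)
$\left(-49\right) 94 + c{\left(8,-12 \right)} = \left(-49\right) 94 - \frac{1}{2} = -4606 - \frac{1}{2} = - \frac{9213}{2}$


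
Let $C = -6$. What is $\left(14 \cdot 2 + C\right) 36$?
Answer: $792$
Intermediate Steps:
$\left(14 \cdot 2 + C\right) 36 = \left(14 \cdot 2 - 6\right) 36 = \left(28 - 6\right) 36 = 22 \cdot 36 = 792$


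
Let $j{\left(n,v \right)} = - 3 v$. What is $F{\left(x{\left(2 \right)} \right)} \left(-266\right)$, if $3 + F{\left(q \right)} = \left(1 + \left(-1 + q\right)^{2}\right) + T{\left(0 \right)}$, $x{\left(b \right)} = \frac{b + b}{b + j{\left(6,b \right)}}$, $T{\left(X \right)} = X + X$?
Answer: $-532$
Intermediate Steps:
$T{\left(X \right)} = 2 X$
$x{\left(b \right)} = -1$ ($x{\left(b \right)} = \frac{b + b}{b - 3 b} = \frac{2 b}{\left(-2\right) b} = 2 b \left(- \frac{1}{2 b}\right) = -1$)
$F{\left(q \right)} = -2 + \left(-1 + q\right)^{2}$ ($F{\left(q \right)} = -3 + \left(\left(1 + \left(-1 + q\right)^{2}\right) + 2 \cdot 0\right) = -3 + \left(\left(1 + \left(-1 + q\right)^{2}\right) + 0\right) = -3 + \left(1 + \left(-1 + q\right)^{2}\right) = -2 + \left(-1 + q\right)^{2}$)
$F{\left(x{\left(2 \right)} \right)} \left(-266\right) = \left(-2 + \left(-1 - 1\right)^{2}\right) \left(-266\right) = \left(-2 + \left(-2\right)^{2}\right) \left(-266\right) = \left(-2 + 4\right) \left(-266\right) = 2 \left(-266\right) = -532$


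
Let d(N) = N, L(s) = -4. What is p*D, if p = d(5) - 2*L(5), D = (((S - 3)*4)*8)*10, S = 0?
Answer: -12480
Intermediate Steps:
D = -960 (D = (((0 - 3)*4)*8)*10 = (-3*4*8)*10 = -12*8*10 = -96*10 = -960)
p = 13 (p = 5 - 2*(-4) = 5 + 8 = 13)
p*D = 13*(-960) = -12480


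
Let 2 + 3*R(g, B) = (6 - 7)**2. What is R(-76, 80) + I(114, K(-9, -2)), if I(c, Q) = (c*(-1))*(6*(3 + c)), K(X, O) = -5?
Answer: -240085/3 ≈ -80028.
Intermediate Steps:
R(g, B) = -1/3 (R(g, B) = -2/3 + (6 - 7)**2/3 = -2/3 + (1/3)*(-1)**2 = -2/3 + (1/3)*1 = -2/3 + 1/3 = -1/3)
I(c, Q) = -c*(18 + 6*c) (I(c, Q) = (-c)*(18 + 6*c) = -c*(18 + 6*c))
R(-76, 80) + I(114, K(-9, -2)) = -1/3 - 6*114*(3 + 114) = -1/3 - 6*114*117 = -1/3 - 80028 = -240085/3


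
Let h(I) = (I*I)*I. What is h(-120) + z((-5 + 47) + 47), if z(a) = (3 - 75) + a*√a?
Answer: -1728072 + 89*√89 ≈ -1.7272e+6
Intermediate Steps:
h(I) = I³ (h(I) = I²*I = I³)
z(a) = -72 + a^(3/2)
h(-120) + z((-5 + 47) + 47) = (-120)³ + (-72 + ((-5 + 47) + 47)^(3/2)) = -1728000 + (-72 + (42 + 47)^(3/2)) = -1728000 + (-72 + 89^(3/2)) = -1728000 + (-72 + 89*√89) = -1728072 + 89*√89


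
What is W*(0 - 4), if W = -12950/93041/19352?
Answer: 6475/225066179 ≈ 2.8769e-5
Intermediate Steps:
W = -6475/900264716 (W = -12950*1/93041*(1/19352) = -12950/93041*1/19352 = -6475/900264716 ≈ -7.1923e-6)
W*(0 - 4) = -6475*(0 - 4)/900264716 = -6475/900264716*(-4) = 6475/225066179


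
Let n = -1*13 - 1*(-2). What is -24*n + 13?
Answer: 277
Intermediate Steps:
n = -11 (n = -13 + 2 = -11)
-24*n + 13 = -24*(-11) + 13 = 264 + 13 = 277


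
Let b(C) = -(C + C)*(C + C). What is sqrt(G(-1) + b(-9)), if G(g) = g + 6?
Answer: I*sqrt(319) ≈ 17.861*I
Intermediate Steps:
G(g) = 6 + g
b(C) = -4*C**2 (b(C) = -2*C*2*C = -4*C**2)
sqrt(G(-1) + b(-9)) = sqrt((6 - 1) - 4*(-9)**2) = sqrt(5 - 4*81) = sqrt(5 - 324) = sqrt(-319) = I*sqrt(319)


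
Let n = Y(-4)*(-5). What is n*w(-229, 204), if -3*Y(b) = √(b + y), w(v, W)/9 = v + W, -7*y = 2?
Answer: -375*I*√210/7 ≈ -776.32*I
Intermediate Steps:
y = -2/7 (y = -⅐*2 = -2/7 ≈ -0.28571)
w(v, W) = 9*W + 9*v (w(v, W) = 9*(v + W) = 9*(W + v) = 9*W + 9*v)
Y(b) = -√(-2/7 + b)/3 (Y(b) = -√(b - 2/7)/3 = -√(-2/7 + b)/3)
n = 5*I*√210/21 (n = -√(-14 + 49*(-4))/21*(-5) = -√(-14 - 196)/21*(-5) = -I*√210/21*(-5) = 5*I*√210/21 ≈ 3.4503*I)
n*w(-229, 204) = (5*I*√210/21)*(9*204 + 9*(-229)) = (5*I*√210/21)*(1836 - 2061) = (5*I*√210/21)*(-225) = -375*I*√210/7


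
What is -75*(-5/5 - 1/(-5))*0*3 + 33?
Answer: 33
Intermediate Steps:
-75*(-5/5 - 1/(-5))*0*3 + 33 = -75*(-5*1/5 - 1*(-1/5))*0*3 + 33 = -75*(-1 + 1/5)*0*3 + 33 = -75*(-4/5*0)*3 + 33 = -0*3 + 33 = -75*0 + 33 = 0 + 33 = 33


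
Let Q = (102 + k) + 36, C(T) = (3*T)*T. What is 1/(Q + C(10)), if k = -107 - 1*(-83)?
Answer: 1/414 ≈ 0.0024155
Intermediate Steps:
k = -24 (k = -107 + 83 = -24)
C(T) = 3*T²
Q = 114 (Q = (102 - 24) + 36 = 78 + 36 = 114)
1/(Q + C(10)) = 1/(114 + 3*10²) = 1/(114 + 3*100) = 1/(114 + 300) = 1/414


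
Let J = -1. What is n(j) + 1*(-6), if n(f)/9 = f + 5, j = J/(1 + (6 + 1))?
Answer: 303/8 ≈ 37.875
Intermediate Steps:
j = -1/8 (j = -1/(1 + (6 + 1)) = -1/(1 + 7) = -1/8 ≈ -0.12500)
n(f) = 45 + 9*f (n(f) = 9*(f + 5) = 9*(5 + f) = 45 + 9*f)
n(j) + 1*(-6) = (45 + 9*(-1/8)) + 1*(-6) = (45 - 9/8) - 6 = 351/8 - 6 = 303/8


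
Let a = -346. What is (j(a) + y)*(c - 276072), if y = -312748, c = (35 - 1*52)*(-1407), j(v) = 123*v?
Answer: 89591473818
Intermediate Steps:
c = 23919 (c = (35 - 52)*(-1407) = -17*(-1407) = 23919)
(j(a) + y)*(c - 276072) = (123*(-346) - 312748)*(23919 - 276072) = (-42558 - 312748)*(-252153) = -355306*(-252153) = 89591473818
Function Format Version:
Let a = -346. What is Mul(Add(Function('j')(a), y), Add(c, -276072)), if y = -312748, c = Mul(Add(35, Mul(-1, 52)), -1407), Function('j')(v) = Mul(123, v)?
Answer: 89591473818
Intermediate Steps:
c = 23919 (c = Mul(Add(35, -52), -1407) = Mul(-17, -1407) = 23919)
Mul(Add(Function('j')(a), y), Add(c, -276072)) = Mul(Add(Mul(123, -346), -312748), Add(23919, -276072)) = Mul(Add(-42558, -312748), -252153) = Mul(-355306, -252153) = 89591473818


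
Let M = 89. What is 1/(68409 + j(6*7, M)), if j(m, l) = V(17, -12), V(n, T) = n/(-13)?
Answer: 13/889300 ≈ 1.4618e-5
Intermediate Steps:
V(n, T) = -n/13 (V(n, T) = n*(-1/13) = -n/13)
j(m, l) = -17/13 (j(m, l) = -1/13*17 = -17/13)
1/(68409 + j(6*7, M)) = 1/(68409 - 17/13) = 1/(889300/13) = 13/889300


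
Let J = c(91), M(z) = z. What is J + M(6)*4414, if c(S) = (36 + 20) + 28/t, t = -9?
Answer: 238832/9 ≈ 26537.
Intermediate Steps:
c(S) = 476/9 (c(S) = (36 + 20) + 28/(-9) = 56 + 28*(-⅑) = 56 - 28/9 = 476/9)
J = 476/9 ≈ 52.889
J + M(6)*4414 = 476/9 + 6*4414 = 476/9 + 26484 = 238832/9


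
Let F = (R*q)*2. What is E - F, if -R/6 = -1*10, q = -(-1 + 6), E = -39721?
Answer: -39121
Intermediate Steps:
q = -5 (q = -1*5 = -5)
R = 60 (R = -(-6)*10 = -6*(-10) = 60)
F = -600 (F = (60*(-5))*2 = -300*2 = -600)
E - F = -39721 - 1*(-600) = -39721 + 600 = -39121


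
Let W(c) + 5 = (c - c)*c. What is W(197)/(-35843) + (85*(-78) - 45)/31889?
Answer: -239092580/1142997427 ≈ -0.20918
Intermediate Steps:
W(c) = -5 (W(c) = -5 + (c - c)*c = -5 + 0*c = -5 + 0 = -5)
W(197)/(-35843) + (85*(-78) - 45)/31889 = -5/(-35843) + (85*(-78) - 45)/31889 = -5*(-1/35843) + (-6630 - 45)*(1/31889) = 5/35843 - 6675*1/31889 = 5/35843 - 6675/31889 = -239092580/1142997427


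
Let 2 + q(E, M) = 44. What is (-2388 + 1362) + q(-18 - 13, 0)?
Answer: -984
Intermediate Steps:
q(E, M) = 42 (q(E, M) = -2 + 44 = 42)
(-2388 + 1362) + q(-18 - 13, 0) = (-2388 + 1362) + 42 = -1026 + 42 = -984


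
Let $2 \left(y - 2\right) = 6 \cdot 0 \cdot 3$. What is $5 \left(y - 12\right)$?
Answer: $-50$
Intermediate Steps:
$y = 2$ ($y = 2 + \frac{6 \cdot 0 \cdot 3}{2} = 2 + \frac{0 \cdot 3}{2} = 2 + \frac{1}{2} \cdot 0 = 2 + 0 = 2$)
$5 \left(y - 12\right) = 5 \left(2 - 12\right) = 5 \left(-10\right) = -50$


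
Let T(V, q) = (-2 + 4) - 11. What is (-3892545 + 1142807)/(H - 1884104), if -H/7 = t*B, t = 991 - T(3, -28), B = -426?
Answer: -1374869/548948 ≈ -2.5046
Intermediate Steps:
T(V, q) = -9 (T(V, q) = 2 - 11 = -9)
t = 1000 (t = 991 - 1*(-9) = 991 + 9 = 1000)
H = 2982000 (H = -7000*(-426) = -7*(-426000) = 2982000)
(-3892545 + 1142807)/(H - 1884104) = (-3892545 + 1142807)/(2982000 - 1884104) = -2749738/1097896 = -2749738*1/1097896 = -1374869/548948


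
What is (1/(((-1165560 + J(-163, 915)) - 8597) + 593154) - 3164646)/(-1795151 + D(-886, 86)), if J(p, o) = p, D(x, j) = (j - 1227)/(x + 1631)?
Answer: 1370192569641565/777244804029576 ≈ 1.7629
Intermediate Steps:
D(x, j) = (-1227 + j)/(1631 + x)
(1/(((-1165560 + J(-163, 915)) - 8597) + 593154) - 3164646)/(-1795151 + D(-886, 86)) = (1/(((-1165560 - 163) - 8597) + 593154) - 3164646)/(-1795151 + (-1227 + 86)/(1631 - 886)) = (1/((-1165723 - 8597) + 593154) - 3164646)/(-1795151 - 1141/745) = (1/(-1174320 + 593154) - 3164646)/(-1795151 + (1/745)*(-1141)) = (1/(-581166) - 3164646)/(-1795151 - 1141/745) = (-1/581166 - 3164646)/(-1337388636/745) = -1839184657237/581166*(-745/1337388636) = 1370192569641565/777244804029576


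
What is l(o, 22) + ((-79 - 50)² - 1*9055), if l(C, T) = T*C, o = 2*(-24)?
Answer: 6530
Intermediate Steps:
o = -48
l(C, T) = C*T
l(o, 22) + ((-79 - 50)² - 1*9055) = -48*22 + ((-79 - 50)² - 1*9055) = -1056 + ((-129)² - 9055) = -1056 + (16641 - 9055) = -1056 + 7586 = 6530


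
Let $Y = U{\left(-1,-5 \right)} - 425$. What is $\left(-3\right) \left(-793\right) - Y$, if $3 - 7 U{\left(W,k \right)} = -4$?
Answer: $2803$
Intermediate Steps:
$U{\left(W,k \right)} = 1$ ($U{\left(W,k \right)} = \frac{3}{7} - - \frac{4}{7} = \frac{3}{7} + \frac{4}{7} = 1$)
$Y = -424$ ($Y = 1 - 425 = -424$)
$\left(-3\right) \left(-793\right) - Y = \left(-3\right) \left(-793\right) - -424 = 2379 + 424 = 2803$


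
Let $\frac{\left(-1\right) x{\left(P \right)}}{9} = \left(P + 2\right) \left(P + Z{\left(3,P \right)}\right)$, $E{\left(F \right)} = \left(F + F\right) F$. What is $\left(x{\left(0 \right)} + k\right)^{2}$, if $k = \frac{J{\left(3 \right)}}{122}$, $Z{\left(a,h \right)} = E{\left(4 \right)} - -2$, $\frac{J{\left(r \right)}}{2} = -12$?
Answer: $\frac{1394574336}{3721} \approx 3.7479 \cdot 10^{5}$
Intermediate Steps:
$E{\left(F \right)} = 2 F^{2}$ ($E{\left(F \right)} = 2 F F = 2 F^{2}$)
$J{\left(r \right)} = -24$ ($J{\left(r \right)} = 2 \left(-12\right) = -24$)
$Z{\left(a,h \right)} = 34$ ($Z{\left(a,h \right)} = 2 \cdot 4^{2} - -2 = 2 \cdot 16 + 2 = 32 + 2 = 34$)
$x{\left(P \right)} = - 9 \left(2 + P\right) \left(34 + P\right)$ ($x{\left(P \right)} = - 9 \left(P + 2\right) \left(P + 34\right) = - 9 \left(2 + P\right) \left(34 + P\right)$)
$k = - \frac{12}{61}$ ($k = - \frac{24}{122} = \left(-24\right) \frac{1}{122} = - \frac{12}{61} \approx -0.19672$)
$\left(x{\left(0 \right)} + k\right)^{2} = \left(\left(-612 - 0 - 9 \cdot 0^{2}\right) - \frac{12}{61}\right)^{2} = \left(\left(-612 + 0 - 0\right) - \frac{12}{61}\right)^{2} = \left(\left(-612 + 0 + 0\right) - \frac{12}{61}\right)^{2} = \left(-612 - \frac{12}{61}\right)^{2} = \left(- \frac{37344}{61}\right)^{2} = \frac{1394574336}{3721}$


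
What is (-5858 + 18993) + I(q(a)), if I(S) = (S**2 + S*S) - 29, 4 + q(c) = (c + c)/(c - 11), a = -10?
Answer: 5787938/441 ≈ 13125.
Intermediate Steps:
q(c) = -4 + 2*c/(-11 + c) (q(c) = -4 + (c + c)/(c - 11) = -4 + (2*c)/(-11 + c) = -4 + 2*c/(-11 + c))
I(S) = -29 + 2*S**2 (I(S) = (S**2 + S**2) - 29 = 2*S**2 - 29 = -29 + 2*S**2)
(-5858 + 18993) + I(q(a)) = (-5858 + 18993) + (-29 + 2*(2*(22 - 1*(-10))/(-11 - 10))**2) = 13135 + (-29 + 2*(2*(22 + 10)/(-21))**2) = 13135 + (-29 + 2*(2*(-1/21)*32)**2) = 13135 + (-29 + 2*(-64/21)**2) = 13135 + (-29 + 2*(4096/441)) = 13135 + (-29 + 8192/441) = 13135 - 4597/441 = 5787938/441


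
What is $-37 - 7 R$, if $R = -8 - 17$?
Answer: $138$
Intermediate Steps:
$R = -25$ ($R = -8 - 17 = -25$)
$-37 - 7 R = -37 - -175 = -37 + 175 = 138$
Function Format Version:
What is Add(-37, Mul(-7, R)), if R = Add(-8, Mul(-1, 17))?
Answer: 138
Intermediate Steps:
R = -25 (R = Add(-8, -17) = -25)
Add(-37, Mul(-7, R)) = Add(-37, Mul(-7, -25)) = Add(-37, 175) = 138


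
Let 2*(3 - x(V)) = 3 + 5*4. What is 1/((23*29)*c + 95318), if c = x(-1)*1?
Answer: 2/179297 ≈ 1.1155e-5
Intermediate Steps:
x(V) = -17/2 (x(V) = 3 - (3 + 5*4)/2 = 3 - (3 + 20)/2 = 3 - ½*23 = 3 - 23/2 = -17/2)
c = -17/2 (c = -17/2*1 = -17/2 ≈ -8.5000)
1/((23*29)*c + 95318) = 1/((23*29)*(-17/2) + 95318) = 1/(667*(-17/2) + 95318) = 1/(-11339/2 + 95318) = 1/(179297/2) = 2/179297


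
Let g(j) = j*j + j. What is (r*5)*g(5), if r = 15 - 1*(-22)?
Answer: 5550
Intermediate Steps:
g(j) = j + j² (g(j) = j² + j = j + j²)
r = 37 (r = 15 + 22 = 37)
(r*5)*g(5) = (37*5)*(5*(1 + 5)) = 185*(5*6) = 185*30 = 5550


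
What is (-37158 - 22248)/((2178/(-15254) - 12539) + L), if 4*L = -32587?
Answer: 604119416/210361739 ≈ 2.8718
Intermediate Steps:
L = -32587/4 (L = (¼)*(-32587) = -32587/4 ≈ -8146.8)
(-37158 - 22248)/((2178/(-15254) - 12539) + L) = (-37158 - 22248)/((2178/(-15254) - 12539) - 32587/4) = -59406/((2178*(-1/15254) - 12539) - 32587/4) = -59406/((-1089/7627 - 12539) - 32587/4) = -59406/(-95636042/7627 - 32587/4) = -59406/(-631085217/30508) = -59406*(-30508/631085217) = 604119416/210361739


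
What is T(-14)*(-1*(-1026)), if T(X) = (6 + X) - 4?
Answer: -12312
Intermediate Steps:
T(X) = 2 + X
T(-14)*(-1*(-1026)) = (2 - 14)*(-1*(-1026)) = -12*1026 = -12312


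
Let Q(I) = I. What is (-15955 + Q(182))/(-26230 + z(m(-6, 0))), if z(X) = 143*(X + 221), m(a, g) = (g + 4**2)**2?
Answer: -15773/41981 ≈ -0.37572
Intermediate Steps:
m(a, g) = (16 + g)**2 (m(a, g) = (g + 16)**2 = (16 + g)**2)
z(X) = 31603 + 143*X (z(X) = 143*(221 + X) = 31603 + 143*X)
(-15955 + Q(182))/(-26230 + z(m(-6, 0))) = (-15955 + 182)/(-26230 + (31603 + 143*(16 + 0)**2)) = -15773/(-26230 + (31603 + 143*16**2)) = -15773/(-26230 + (31603 + 143*256)) = -15773/(-26230 + (31603 + 36608)) = -15773/(-26230 + 68211) = -15773/41981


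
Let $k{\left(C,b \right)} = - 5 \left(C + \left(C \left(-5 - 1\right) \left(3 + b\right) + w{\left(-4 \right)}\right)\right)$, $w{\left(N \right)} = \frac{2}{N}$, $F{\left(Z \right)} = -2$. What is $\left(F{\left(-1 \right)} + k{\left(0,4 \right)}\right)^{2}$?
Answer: $\frac{1}{4} \approx 0.25$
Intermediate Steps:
$k{\left(C,b \right)} = \frac{5}{2} - 5 C - 5 C \left(-18 - 6 b\right)$ ($k{\left(C,b \right)} = - 5 \left(C + \left(C \left(-5 - 1\right) \left(3 + b\right) + \frac{2}{-4}\right)\right) = - 5 \left(C + \left(C \left(- 6 \left(3 + b\right)\right) + 2 \left(- \frac{1}{4}\right)\right)\right) = - 5 \left(C + \left(C \left(-18 - 6 b\right) - \frac{1}{2}\right)\right) = - 5 \left(C + \left(- \frac{1}{2} + C \left(-18 - 6 b\right)\right)\right) = - 5 \left(- \frac{1}{2} + C + C \left(-18 - 6 b\right)\right) = \frac{5}{2} - 5 C - 5 C \left(-18 - 6 b\right)$)
$\left(F{\left(-1 \right)} + k{\left(0,4 \right)}\right)^{2} = \left(-2 + \left(\frac{5}{2} + 85 \cdot 0 + 30 \cdot 0 \cdot 4\right)\right)^{2} = \left(-2 + \left(\frac{5}{2} + 0 + 0\right)\right)^{2} = \left(-2 + \frac{5}{2}\right)^{2} = \left(\frac{1}{2}\right)^{2} = \frac{1}{4}$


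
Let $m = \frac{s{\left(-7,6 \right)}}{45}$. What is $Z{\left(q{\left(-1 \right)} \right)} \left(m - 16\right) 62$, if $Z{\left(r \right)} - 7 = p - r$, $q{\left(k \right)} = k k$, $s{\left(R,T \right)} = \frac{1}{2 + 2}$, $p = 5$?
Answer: $- \frac{981739}{90} \approx -10908.0$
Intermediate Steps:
$s{\left(R,T \right)} = \frac{1}{4}$
$m = \frac{1}{180}$ ($m = \frac{1}{4 \cdot 45} = \frac{1}{4} \cdot \frac{1}{45} = \frac{1}{180} \approx 0.0055556$)
$q{\left(k \right)} = k^{2}$
$Z{\left(r \right)} = 12 - r$ ($Z{\left(r \right)} = 7 - \left(-5 + r\right) = 12 - r$)
$Z{\left(q{\left(-1 \right)} \right)} \left(m - 16\right) 62 = \left(12 - \left(-1\right)^{2}\right) \left(\frac{1}{180} - 16\right) 62 = \left(12 - 1\right) \left(- \frac{2879}{180}\right) 62 = 11 \left(- \frac{2879}{180}\right) 62 = \left(- \frac{31669}{180}\right) 62 = - \frac{981739}{90}$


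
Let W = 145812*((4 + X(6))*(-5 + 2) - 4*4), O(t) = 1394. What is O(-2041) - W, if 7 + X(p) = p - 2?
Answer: 2771822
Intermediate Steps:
X(p) = -9 + p (X(p) = -7 + (p - 2) = -7 + (-2 + p) = -9 + p)
W = -2770428 (W = 145812*((4 + (-9 + 6))*(-5 + 2) - 4*4) = 145812*((4 - 3)*(-3) - 16) = 145812*(1*(-3) - 16) = 145812*(-3 - 16) = 145812*(-19) = -2770428)
O(-2041) - W = 1394 - 1*(-2770428) = 1394 + 2770428 = 2771822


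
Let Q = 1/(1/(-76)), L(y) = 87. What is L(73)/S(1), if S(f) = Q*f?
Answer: -87/76 ≈ -1.1447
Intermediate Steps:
Q = -76 (Q = 1/(-1/76) = -76)
S(f) = -76*f
L(73)/S(1) = 87/((-76*1)) = 87/(-76) = 87*(-1/76) = -87/76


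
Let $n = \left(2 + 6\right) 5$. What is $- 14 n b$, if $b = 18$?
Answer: $-10080$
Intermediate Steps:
$n = 40$ ($n = 8 \cdot 5 = 40$)
$- 14 n b = \left(-14\right) 40 \cdot 18 = \left(-560\right) 18 = -10080$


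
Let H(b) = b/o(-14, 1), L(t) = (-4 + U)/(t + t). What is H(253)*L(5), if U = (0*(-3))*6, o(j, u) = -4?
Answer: 253/10 ≈ 25.300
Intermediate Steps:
U = 0 (U = 0*6 = 0)
L(t) = -2/t (L(t) = (-4 + 0)/(t + t) = -4*1/(2*t) = -2/t)
H(b) = -b/4 (H(b) = b/(-4) = b*(-¼) = -b/4)
H(253)*L(5) = (-¼*253)*(-2/5) = -(-253)/(2*5) = -253/4*(-⅖) = 253/10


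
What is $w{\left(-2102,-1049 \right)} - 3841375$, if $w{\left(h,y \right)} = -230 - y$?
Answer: $-3840556$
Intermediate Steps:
$w{\left(-2102,-1049 \right)} - 3841375 = \left(-230 - -1049\right) - 3841375 = \left(-230 + 1049\right) - 3841375 = 819 - 3841375 = -3840556$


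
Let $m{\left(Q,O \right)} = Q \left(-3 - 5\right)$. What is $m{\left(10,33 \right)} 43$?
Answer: $-3440$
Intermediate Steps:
$m{\left(Q,O \right)} = - 8 Q$ ($m{\left(Q,O \right)} = Q \left(-3 - 5\right) = Q \left(-8\right) = - 8 Q$)
$m{\left(10,33 \right)} 43 = \left(-8\right) 10 \cdot 43 = \left(-80\right) 43 = -3440$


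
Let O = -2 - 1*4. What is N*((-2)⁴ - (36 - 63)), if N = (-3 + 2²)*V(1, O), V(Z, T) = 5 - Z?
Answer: 172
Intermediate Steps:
O = -6 (O = -2 - 4 = -6)
N = 4 (N = (-3 + 2²)*(5 - 1*1) = (-3 + 4)*(5 - 1) = 1*4 = 4)
N*((-2)⁴ - (36 - 63)) = 4*((-2)⁴ - (36 - 63)) = 4*(16 - 1*(-27)) = 4*(16 + 27) = 4*43 = 172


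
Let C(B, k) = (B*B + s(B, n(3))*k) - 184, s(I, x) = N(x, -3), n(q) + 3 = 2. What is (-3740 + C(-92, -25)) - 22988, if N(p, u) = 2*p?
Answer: -18398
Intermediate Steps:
n(q) = -1 (n(q) = -3 + 2 = -1)
s(I, x) = 2*x
C(B, k) = -184 + B² - 2*k (C(B, k) = (B*B + (2*(-1))*k) - 184 = (B² - 2*k) - 184 = -184 + B² - 2*k)
(-3740 + C(-92, -25)) - 22988 = (-3740 + (-184 + (-92)² - 2*(-25))) - 22988 = (-3740 + (-184 + 8464 + 50)) - 22988 = (-3740 + 8330) - 22988 = 4590 - 22988 = -18398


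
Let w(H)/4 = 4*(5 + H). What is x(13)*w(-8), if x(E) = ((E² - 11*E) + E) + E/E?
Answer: -1920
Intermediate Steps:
x(E) = 1 + E² - 10*E (x(E) = (E² - 10*E) + 1 = 1 + E² - 10*E)
w(H) = 80 + 16*H (w(H) = 4*(4*(5 + H)) = 4*(20 + 4*H) = 80 + 16*H)
x(13)*w(-8) = (1 + 13² - 10*13)*(80 + 16*(-8)) = (1 + 169 - 130)*(80 - 128) = 40*(-48) = -1920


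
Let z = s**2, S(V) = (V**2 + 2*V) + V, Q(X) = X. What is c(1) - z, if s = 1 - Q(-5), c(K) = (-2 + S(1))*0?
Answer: -36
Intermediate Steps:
S(V) = V**2 + 3*V
c(K) = 0 (c(K) = (-2 + 1*(3 + 1))*0 = (-2 + 1*4)*0 = (-2 + 4)*0 = 2*0 = 0)
s = 6 (s = 1 - 1*(-5) = 1 + 5 = 6)
z = 36 (z = 6**2 = 36)
c(1) - z = 0 - 1*36 = 0 - 36 = -36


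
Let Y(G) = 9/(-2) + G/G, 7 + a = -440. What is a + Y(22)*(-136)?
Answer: 29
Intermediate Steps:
a = -447 (a = -7 - 440 = -447)
Y(G) = -7/2 (Y(G) = 9*(-1/2) + 1 = -9/2 + 1 = -7/2)
a + Y(22)*(-136) = -447 - 7/2*(-136) = -447 + 476 = 29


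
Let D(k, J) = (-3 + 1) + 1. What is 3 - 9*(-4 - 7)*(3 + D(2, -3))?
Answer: 201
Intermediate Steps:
D(k, J) = -1 (D(k, J) = -2 + 1 = -1)
3 - 9*(-4 - 7)*(3 + D(2, -3)) = 3 - 9*(-4 - 7)*(3 - 1) = 3 - (-99)*2 = 3 - 9*(-22) = 3 + 198 = 201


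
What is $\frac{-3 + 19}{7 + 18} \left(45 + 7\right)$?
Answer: $\frac{832}{25} \approx 33.28$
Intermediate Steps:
$\frac{-3 + 19}{7 + 18} \left(45 + 7\right) = \frac{16}{25} \cdot 52 = \frac{832}{25}$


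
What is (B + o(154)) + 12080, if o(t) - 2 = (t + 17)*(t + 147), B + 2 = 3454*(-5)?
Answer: 46281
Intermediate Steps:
B = -17272 (B = -2 + 3454*(-5) = -2 - 17270 = -17272)
o(t) = 2 + (17 + t)*(147 + t) (o(t) = 2 + (t + 17)*(t + 147) = 2 + (17 + t)*(147 + t))
(B + o(154)) + 12080 = (-17272 + (2501 + 154² + 164*154)) + 12080 = (-17272 + (2501 + 23716 + 25256)) + 12080 = (-17272 + 51473) + 12080 = 34201 + 12080 = 46281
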